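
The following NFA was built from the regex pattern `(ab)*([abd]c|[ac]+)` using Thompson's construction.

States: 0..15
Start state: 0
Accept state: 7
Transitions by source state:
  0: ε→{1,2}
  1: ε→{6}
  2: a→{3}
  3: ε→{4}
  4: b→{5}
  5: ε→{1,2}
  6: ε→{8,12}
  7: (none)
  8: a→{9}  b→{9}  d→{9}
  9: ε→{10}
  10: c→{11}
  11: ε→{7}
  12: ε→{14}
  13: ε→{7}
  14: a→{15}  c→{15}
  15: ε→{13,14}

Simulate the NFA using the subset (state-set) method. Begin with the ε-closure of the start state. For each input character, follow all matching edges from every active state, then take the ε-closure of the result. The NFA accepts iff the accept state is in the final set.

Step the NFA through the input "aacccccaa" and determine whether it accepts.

Answer: ACCEPT

Derivation:
start: ε-closure({0}) = {0,1,2,6,8,12,14}
'a' @ 1: {3,4,7,9,10,13,14,15}  [accepting]
'a' @ 2: {7,13,14,15}  [accepting]
'c' @ 3: {7,13,14,15}  [accepting]
'c' @ 4: {7,13,14,15}  [accepting]
'c' @ 5: {7,13,14,15}  [accepting]
'c' @ 6: {7,13,14,15}  [accepting]
'c' @ 7: {7,13,14,15}  [accepting]
'a' @ 8: {7,13,14,15}  [accepting]
'a' @ 9: {7,13,14,15}  [accepting]
end set {7,13,14,15} — state 7 in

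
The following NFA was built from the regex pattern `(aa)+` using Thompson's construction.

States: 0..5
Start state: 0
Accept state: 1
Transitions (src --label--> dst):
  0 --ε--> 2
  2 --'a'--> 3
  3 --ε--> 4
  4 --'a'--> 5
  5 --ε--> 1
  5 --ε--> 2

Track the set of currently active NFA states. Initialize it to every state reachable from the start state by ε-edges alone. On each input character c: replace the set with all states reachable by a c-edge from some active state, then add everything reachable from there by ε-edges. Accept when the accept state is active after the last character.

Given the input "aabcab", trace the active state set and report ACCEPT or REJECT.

start: ε-closure({0}) = {0,2}
'a' @ 1: {3,4}
'a' @ 2: {1,2,5}  ✓accept
'b' @ 3: {}  — state set empty
rest 'cab' ignored (set empty)
after full input: {}  (accept=1 not in)

Answer: REJECT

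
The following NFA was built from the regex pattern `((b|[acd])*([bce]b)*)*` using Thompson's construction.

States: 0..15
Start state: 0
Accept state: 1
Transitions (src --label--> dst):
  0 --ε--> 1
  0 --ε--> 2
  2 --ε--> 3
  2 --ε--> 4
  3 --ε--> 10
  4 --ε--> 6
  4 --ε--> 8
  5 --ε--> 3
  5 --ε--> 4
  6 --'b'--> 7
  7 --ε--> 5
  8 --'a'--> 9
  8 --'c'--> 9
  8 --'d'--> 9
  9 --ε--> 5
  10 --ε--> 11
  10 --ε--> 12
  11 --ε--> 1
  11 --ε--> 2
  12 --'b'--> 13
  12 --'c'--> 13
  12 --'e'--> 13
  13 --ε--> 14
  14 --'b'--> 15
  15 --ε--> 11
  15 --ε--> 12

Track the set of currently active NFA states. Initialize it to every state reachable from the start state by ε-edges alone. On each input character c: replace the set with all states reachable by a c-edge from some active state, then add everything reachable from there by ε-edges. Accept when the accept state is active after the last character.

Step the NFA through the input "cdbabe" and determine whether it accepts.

start: ε-closure({0}) = {0,1,2,3,4,6,8,10,11,12}
'c' @ 1: {1,2,3,4,5,6,8,9,10,11,12,13,14}  ✓accept
'd' @ 2: {1,2,3,4,5,6,8,9,10,11,12}  ✓accept
'b' @ 3: {1,2,3,4,5,6,7,8,10,11,12,13,14}  ✓accept
'a' @ 4: {1,2,3,4,5,6,8,9,10,11,12}  ✓accept
'b' @ 5: {1,2,3,4,5,6,7,8,10,11,12,13,14}  ✓accept
'e' @ 6: {13,14}
final: {13,14}; accept 1 not in set

Answer: REJECT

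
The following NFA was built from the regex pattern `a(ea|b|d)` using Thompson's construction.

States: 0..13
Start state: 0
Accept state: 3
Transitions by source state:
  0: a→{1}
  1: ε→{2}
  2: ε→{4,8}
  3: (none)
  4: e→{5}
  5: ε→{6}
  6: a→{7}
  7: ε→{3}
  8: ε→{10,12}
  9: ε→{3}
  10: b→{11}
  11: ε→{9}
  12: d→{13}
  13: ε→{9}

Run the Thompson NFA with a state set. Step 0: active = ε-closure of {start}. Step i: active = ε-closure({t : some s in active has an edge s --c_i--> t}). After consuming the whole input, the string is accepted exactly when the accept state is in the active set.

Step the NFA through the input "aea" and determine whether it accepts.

initial (ε-close {0}): {0}
'a' @ 1: {1,2,4,8,10,12}
'e' @ 2: {5,6}
'a' @ 3: {3,7}  (accept∈set)
final: {3,7}; accept 3 in set

Answer: ACCEPT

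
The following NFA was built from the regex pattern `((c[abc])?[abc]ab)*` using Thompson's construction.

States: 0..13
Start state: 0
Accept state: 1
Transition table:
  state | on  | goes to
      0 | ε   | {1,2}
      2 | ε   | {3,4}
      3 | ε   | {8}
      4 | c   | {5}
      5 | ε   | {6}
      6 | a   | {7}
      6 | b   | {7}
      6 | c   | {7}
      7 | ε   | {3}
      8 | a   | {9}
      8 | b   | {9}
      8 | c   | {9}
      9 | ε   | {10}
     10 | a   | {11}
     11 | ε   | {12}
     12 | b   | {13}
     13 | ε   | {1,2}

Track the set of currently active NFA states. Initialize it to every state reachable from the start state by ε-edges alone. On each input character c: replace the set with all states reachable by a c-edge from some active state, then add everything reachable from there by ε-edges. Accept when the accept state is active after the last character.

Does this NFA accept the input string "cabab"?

Answer: ACCEPT

Derivation:
start: ε-closure({0}) = {0,1,2,3,4,8}
'c' @ 1: {5,6,9,10}
'a' @ 2: {3,7,8,11,12}
'b' @ 3: {1,2,3,4,8,9,10,13}  [accepting]
'a' @ 4: {9,10,11,12}
'b' @ 5: {1,2,3,4,8,13}  [accepting]
end set {1,2,3,4,8,13} — state 1 in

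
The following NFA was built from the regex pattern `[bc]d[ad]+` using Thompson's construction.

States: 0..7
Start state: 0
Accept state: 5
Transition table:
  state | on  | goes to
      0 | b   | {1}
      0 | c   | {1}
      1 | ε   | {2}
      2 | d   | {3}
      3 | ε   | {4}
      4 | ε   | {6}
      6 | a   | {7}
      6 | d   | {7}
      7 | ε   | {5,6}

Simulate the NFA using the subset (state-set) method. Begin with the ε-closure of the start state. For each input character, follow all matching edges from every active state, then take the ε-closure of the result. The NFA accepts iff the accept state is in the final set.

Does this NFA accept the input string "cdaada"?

Answer: ACCEPT

Trace:
initial (ε-close {0}): {0}
'c' @ 1: {1,2}
'd' @ 2: {3,4,6}
'a' @ 3: {5,6,7}  (accept∈set)
'a' @ 4: {5,6,7}  (accept∈set)
'd' @ 5: {5,6,7}  (accept∈set)
'a' @ 6: {5,6,7}  (accept∈set)
after full input: {5,6,7}  (accept=5 in)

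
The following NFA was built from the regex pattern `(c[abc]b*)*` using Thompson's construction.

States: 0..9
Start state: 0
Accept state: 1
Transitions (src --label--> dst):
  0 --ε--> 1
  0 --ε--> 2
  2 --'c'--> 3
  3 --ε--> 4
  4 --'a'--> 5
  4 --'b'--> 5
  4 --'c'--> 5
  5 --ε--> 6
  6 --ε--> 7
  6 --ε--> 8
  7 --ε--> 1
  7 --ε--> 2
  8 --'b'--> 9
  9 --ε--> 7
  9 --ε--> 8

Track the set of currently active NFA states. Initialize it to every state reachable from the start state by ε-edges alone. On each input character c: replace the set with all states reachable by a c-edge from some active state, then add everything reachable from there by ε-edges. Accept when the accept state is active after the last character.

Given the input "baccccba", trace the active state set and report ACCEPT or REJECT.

Answer: REJECT

Derivation:
initial (ε-close {0}): {0,1,2}
'b' @ 1: {}  — state set empty
rest 'accccba' ignored (set empty)
final: {}; accept 1 not in set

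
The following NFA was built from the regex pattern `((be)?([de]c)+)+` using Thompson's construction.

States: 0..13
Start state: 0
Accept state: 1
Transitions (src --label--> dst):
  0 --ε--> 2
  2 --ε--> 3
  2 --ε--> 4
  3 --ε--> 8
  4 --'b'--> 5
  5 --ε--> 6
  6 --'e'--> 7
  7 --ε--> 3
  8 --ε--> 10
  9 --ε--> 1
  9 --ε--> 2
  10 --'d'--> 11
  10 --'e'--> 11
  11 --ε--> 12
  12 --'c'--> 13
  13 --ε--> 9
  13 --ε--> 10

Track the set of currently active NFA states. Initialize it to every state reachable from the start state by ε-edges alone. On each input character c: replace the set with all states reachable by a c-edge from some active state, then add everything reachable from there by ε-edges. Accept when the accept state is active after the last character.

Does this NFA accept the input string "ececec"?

start: ε-closure({0}) = {0,2,3,4,8,10}
'e' @ 1: {11,12}
'c' @ 2: {1,2,3,4,8,9,10,13}  [accepting]
'e' @ 3: {11,12}
'c' @ 4: {1,2,3,4,8,9,10,13}  [accepting]
'e' @ 5: {11,12}
'c' @ 6: {1,2,3,4,8,9,10,13}  [accepting]
end set {1,2,3,4,8,9,10,13} — state 1 in

Answer: ACCEPT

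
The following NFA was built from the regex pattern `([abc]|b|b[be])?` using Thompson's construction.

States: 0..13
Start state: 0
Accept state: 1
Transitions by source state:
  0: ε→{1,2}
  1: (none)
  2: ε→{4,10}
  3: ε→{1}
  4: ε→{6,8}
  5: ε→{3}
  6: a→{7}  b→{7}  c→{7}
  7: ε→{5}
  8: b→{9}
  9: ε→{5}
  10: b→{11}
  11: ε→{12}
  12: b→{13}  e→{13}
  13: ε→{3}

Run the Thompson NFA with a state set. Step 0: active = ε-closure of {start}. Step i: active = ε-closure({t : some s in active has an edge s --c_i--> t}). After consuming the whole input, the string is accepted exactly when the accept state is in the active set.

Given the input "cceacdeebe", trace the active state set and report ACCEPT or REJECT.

initial (ε-close {0}): {0,1,2,4,6,8,10}
'c' @ 1: {1,3,5,7}  [accepting]
'c' @ 2: {}  — dead — no transitions
rest 'eacdeebe' ignored (set empty)
final: {}; accept 1 not in set

Answer: REJECT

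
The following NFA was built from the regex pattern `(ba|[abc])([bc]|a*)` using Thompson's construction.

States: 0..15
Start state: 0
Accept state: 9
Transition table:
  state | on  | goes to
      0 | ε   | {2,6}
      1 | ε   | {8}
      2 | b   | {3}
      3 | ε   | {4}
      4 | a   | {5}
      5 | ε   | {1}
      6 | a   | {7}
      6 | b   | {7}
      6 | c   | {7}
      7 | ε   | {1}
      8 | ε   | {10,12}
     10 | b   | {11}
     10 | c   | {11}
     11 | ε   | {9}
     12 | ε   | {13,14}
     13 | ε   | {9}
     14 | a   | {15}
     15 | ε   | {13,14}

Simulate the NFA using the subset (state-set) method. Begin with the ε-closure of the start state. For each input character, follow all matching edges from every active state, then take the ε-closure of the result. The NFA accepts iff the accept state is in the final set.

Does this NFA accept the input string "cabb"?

start: ε-closure({0}) = {0,2,6}
'c' @ 1: {1,7,8,9,10,12,13,14}  (accept∈set)
'a' @ 2: {9,13,14,15}  (accept∈set)
'b' @ 3: {}  — state set empty
rest 'b' ignored (set empty)
end set {} — state 9 not in

Answer: REJECT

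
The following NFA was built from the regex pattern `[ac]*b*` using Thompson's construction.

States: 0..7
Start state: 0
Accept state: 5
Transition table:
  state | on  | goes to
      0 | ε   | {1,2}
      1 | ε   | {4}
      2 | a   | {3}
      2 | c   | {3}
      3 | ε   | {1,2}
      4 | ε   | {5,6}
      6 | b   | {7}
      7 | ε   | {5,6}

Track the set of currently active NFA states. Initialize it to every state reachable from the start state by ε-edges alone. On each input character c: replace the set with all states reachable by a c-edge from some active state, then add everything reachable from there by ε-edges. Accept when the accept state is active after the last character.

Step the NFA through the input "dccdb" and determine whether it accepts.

S₀ = ε-closure({0}) = {0,1,2,4,5,6}
'd' @ 1: {}  — no active states
rest 'ccdb' ignored (set empty)
final: {}; accept 5 not in set

Answer: REJECT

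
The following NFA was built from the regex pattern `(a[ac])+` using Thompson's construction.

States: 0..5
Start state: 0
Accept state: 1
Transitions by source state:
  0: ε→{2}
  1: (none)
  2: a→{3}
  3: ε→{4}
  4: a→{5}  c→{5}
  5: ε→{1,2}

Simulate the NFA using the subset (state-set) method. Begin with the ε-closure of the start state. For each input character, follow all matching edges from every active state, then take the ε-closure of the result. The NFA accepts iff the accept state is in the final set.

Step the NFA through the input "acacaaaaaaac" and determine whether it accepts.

Answer: ACCEPT

Derivation:
S₀ = ε-closure({0}) = {0,2}
'a' @ 1: {3,4}
'c' @ 2: {1,2,5}  ✓accept
'a' @ 3: {3,4}
'c' @ 4: {1,2,5}  ✓accept
'a' @ 5: {3,4}
'a' @ 6: {1,2,5}  ✓accept
'a' @ 7: {3,4}
'a' @ 8: {1,2,5}  ✓accept
'a' @ 9: {3,4}
'a' @ 10: {1,2,5}  ✓accept
'a' @ 11: {3,4}
'c' @ 12: {1,2,5}  ✓accept
after full input: {1,2,5}  (accept=1 in)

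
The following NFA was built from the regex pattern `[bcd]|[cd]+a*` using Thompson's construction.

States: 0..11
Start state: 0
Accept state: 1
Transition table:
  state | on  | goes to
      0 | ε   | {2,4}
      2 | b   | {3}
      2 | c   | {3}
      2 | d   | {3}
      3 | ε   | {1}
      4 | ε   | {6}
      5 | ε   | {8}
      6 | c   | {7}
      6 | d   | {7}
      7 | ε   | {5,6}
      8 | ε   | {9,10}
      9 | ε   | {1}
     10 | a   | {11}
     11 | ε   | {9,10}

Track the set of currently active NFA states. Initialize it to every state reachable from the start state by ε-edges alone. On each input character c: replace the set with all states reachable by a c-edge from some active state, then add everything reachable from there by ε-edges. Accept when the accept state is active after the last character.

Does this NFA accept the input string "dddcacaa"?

Answer: REJECT

Steps:
S₀ = ε-closure({0}) = {0,2,4,6}
'd' @ 1: {1,3,5,6,7,8,9,10}  ✓accept
'd' @ 2: {1,5,6,7,8,9,10}  ✓accept
'd' @ 3: {1,5,6,7,8,9,10}  ✓accept
'c' @ 4: {1,5,6,7,8,9,10}  ✓accept
'a' @ 5: {1,9,10,11}  ✓accept
'c' @ 6: {}  — dead — no transitions
rest 'aa' ignored (set empty)
after full input: {}  (accept=1 not in)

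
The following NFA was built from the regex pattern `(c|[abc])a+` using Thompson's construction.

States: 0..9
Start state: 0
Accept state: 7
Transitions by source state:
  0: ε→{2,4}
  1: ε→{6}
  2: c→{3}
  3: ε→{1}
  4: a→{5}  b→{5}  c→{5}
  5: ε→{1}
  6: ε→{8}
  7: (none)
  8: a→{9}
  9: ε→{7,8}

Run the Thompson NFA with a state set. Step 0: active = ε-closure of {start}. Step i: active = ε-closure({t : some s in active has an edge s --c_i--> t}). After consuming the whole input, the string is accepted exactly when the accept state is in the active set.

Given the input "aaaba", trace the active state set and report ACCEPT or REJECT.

S₀ = ε-closure({0}) = {0,2,4}
'a' @ 1: {1,5,6,8}
'a' @ 2: {7,8,9}  (accept∈set)
'a' @ 3: {7,8,9}  (accept∈set)
'b' @ 4: {}  — state set empty
rest 'a' ignored (set empty)
after full input: {}  (accept=7 not in)

Answer: REJECT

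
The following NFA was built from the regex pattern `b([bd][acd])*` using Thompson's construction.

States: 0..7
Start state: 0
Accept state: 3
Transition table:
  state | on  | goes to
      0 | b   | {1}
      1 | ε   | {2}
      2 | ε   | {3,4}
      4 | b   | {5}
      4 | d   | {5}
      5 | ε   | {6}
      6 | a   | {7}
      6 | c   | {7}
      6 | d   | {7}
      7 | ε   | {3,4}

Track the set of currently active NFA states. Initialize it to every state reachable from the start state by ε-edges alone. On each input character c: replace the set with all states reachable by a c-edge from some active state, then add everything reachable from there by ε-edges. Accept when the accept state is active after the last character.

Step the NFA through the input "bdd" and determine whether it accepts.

Answer: ACCEPT

Steps:
initial (ε-close {0}): {0}
'b' @ 1: {1,2,3,4}  [accepting]
'd' @ 2: {5,6}
'd' @ 3: {3,4,7}  [accepting]
end set {3,4,7} — state 3 in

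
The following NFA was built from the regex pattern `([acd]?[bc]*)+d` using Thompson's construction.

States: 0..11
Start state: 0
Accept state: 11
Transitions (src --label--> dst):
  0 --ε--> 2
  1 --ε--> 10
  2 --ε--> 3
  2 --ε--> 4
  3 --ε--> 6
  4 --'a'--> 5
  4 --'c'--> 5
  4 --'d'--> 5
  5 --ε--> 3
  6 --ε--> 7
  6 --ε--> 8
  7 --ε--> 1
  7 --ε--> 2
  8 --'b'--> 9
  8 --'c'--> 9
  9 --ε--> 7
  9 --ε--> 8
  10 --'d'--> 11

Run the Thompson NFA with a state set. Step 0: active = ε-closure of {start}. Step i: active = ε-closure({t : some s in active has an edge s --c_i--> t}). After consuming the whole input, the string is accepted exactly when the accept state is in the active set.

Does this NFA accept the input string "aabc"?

Answer: REJECT

Trace:
S₀ = ε-closure({0}) = {0,1,2,3,4,6,7,8,10}
'a' @ 1: {1,2,3,4,5,6,7,8,10}
'a' @ 2: {1,2,3,4,5,6,7,8,10}
'b' @ 3: {1,2,3,4,6,7,8,9,10}
'c' @ 4: {1,2,3,4,5,6,7,8,9,10}
final: {1,2,3,4,5,6,7,8,9,10}; accept 11 not in set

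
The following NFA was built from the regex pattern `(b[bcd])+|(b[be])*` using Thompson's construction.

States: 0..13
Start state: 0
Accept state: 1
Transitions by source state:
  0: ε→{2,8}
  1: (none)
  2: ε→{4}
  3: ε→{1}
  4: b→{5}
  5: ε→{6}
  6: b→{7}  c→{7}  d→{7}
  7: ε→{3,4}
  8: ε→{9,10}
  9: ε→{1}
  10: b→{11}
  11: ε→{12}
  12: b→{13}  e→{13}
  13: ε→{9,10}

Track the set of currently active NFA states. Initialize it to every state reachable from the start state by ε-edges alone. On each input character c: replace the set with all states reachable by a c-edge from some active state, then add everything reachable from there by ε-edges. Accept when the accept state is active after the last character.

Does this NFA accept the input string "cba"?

start: ε-closure({0}) = {0,1,2,4,8,9,10}
'c' @ 1: {}  — dead — no transitions
rest 'ba' ignored (set empty)
end set {} — state 1 not in

Answer: REJECT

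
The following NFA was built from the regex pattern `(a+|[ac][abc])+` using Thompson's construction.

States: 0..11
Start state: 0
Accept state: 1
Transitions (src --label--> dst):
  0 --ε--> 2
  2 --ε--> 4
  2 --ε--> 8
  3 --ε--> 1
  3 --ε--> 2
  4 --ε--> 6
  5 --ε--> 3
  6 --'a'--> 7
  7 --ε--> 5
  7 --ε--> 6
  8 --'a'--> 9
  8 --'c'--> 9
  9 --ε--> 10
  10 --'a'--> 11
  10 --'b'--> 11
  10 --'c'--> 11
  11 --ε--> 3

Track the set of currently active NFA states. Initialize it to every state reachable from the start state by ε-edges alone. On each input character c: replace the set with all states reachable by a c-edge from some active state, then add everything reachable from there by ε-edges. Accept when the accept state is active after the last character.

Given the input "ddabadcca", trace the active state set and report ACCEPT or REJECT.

S₀ = ε-closure({0}) = {0,2,4,6,8}
'd' @ 1: {}  — no active states
rest 'dabadcca' ignored (set empty)
final: {}; accept 1 not in set

Answer: REJECT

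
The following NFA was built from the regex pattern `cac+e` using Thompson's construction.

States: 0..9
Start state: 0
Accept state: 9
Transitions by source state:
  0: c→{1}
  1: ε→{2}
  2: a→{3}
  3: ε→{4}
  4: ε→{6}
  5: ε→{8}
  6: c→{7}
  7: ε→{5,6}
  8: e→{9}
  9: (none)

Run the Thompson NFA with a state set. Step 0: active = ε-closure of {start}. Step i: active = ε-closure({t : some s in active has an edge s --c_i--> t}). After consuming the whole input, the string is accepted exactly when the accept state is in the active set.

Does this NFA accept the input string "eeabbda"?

start: ε-closure({0}) = {0}
'e' @ 1: {}  — no active states
rest 'eabbda' ignored (set empty)
end set {} — state 9 not in

Answer: REJECT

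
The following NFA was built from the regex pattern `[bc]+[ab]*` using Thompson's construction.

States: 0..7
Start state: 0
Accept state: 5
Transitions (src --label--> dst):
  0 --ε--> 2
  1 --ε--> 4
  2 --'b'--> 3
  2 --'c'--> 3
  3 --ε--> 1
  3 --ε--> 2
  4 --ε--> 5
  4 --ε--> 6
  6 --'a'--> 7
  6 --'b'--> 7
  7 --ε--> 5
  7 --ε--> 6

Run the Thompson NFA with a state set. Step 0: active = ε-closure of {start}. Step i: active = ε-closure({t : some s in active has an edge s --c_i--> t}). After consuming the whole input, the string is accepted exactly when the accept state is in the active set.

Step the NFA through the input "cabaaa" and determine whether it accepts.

S₀ = ε-closure({0}) = {0,2}
'c' @ 1: {1,2,3,4,5,6}  ✓accept
'a' @ 2: {5,6,7}  ✓accept
'b' @ 3: {5,6,7}  ✓accept
'a' @ 4: {5,6,7}  ✓accept
'a' @ 5: {5,6,7}  ✓accept
'a' @ 6: {5,6,7}  ✓accept
end set {5,6,7} — state 5 in

Answer: ACCEPT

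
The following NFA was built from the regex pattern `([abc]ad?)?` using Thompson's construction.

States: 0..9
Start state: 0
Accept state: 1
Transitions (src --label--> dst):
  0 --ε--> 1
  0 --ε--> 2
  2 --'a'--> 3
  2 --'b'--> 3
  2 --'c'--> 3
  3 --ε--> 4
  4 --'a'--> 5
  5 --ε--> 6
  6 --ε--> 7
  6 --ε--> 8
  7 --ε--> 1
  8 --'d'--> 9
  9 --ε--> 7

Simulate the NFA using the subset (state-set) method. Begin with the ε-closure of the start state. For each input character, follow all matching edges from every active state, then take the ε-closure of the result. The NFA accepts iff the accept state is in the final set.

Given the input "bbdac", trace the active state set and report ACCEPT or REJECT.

Answer: REJECT

Trace:
start: ε-closure({0}) = {0,1,2}
'b' @ 1: {3,4}
'b' @ 2: {}  — state set empty
rest 'dac' ignored (set empty)
after full input: {}  (accept=1 not in)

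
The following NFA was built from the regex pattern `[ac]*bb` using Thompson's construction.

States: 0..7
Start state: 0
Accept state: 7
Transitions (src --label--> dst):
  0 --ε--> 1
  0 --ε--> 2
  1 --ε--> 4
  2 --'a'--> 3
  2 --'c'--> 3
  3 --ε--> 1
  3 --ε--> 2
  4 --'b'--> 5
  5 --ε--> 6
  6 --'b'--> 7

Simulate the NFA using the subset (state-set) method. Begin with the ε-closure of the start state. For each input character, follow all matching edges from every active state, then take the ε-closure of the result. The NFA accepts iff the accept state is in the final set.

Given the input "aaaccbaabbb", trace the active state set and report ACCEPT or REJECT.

initial (ε-close {0}): {0,1,2,4}
'a' @ 1: {1,2,3,4}
'a' @ 2: {1,2,3,4}
'a' @ 3: {1,2,3,4}
'c' @ 4: {1,2,3,4}
'c' @ 5: {1,2,3,4}
'b' @ 6: {5,6}
'a' @ 7: {}  — dead — no transitions
rest 'abbb' ignored (set empty)
after full input: {}  (accept=7 not in)

Answer: REJECT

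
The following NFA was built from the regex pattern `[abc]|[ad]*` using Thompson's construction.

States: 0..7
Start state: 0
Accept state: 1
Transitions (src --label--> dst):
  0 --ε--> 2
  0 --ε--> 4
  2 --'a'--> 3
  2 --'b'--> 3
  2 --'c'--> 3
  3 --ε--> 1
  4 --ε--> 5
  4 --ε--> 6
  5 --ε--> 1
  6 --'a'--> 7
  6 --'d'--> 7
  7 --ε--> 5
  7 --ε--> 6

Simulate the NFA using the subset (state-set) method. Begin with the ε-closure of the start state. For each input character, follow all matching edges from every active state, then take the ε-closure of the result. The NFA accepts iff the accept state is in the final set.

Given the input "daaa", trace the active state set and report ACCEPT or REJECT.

Answer: ACCEPT

Trace:
S₀ = ε-closure({0}) = {0,1,2,4,5,6}
'd' @ 1: {1,5,6,7}  [accepting]
'a' @ 2: {1,5,6,7}  [accepting]
'a' @ 3: {1,5,6,7}  [accepting]
'a' @ 4: {1,5,6,7}  [accepting]
final: {1,5,6,7}; accept 1 in set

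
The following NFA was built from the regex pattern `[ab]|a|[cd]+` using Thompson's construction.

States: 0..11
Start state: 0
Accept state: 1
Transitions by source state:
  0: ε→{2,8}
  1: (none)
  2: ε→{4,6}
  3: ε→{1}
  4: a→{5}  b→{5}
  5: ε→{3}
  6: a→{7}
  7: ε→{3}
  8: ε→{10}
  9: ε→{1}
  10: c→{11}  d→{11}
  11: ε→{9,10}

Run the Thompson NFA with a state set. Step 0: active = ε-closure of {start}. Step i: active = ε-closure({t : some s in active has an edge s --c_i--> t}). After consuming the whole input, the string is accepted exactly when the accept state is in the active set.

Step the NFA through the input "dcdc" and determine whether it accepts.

Answer: ACCEPT

Steps:
S₀ = ε-closure({0}) = {0,2,4,6,8,10}
'd' @ 1: {1,9,10,11}  ✓accept
'c' @ 2: {1,9,10,11}  ✓accept
'd' @ 3: {1,9,10,11}  ✓accept
'c' @ 4: {1,9,10,11}  ✓accept
after full input: {1,9,10,11}  (accept=1 in)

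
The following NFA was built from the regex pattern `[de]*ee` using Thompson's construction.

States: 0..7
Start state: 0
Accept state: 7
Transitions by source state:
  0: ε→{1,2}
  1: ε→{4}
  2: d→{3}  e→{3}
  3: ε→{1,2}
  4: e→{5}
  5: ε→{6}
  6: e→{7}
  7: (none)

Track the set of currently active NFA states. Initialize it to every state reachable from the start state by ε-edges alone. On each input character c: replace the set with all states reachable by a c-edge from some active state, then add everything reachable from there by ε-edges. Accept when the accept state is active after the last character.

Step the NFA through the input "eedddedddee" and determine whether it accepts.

Answer: ACCEPT

Derivation:
start: ε-closure({0}) = {0,1,2,4}
'e' @ 1: {1,2,3,4,5,6}
'e' @ 2: {1,2,3,4,5,6,7}  [accepting]
'd' @ 3: {1,2,3,4}
'd' @ 4: {1,2,3,4}
'd' @ 5: {1,2,3,4}
'e' @ 6: {1,2,3,4,5,6}
'd' @ 7: {1,2,3,4}
'd' @ 8: {1,2,3,4}
'd' @ 9: {1,2,3,4}
'e' @ 10: {1,2,3,4,5,6}
'e' @ 11: {1,2,3,4,5,6,7}  [accepting]
after full input: {1,2,3,4,5,6,7}  (accept=7 in)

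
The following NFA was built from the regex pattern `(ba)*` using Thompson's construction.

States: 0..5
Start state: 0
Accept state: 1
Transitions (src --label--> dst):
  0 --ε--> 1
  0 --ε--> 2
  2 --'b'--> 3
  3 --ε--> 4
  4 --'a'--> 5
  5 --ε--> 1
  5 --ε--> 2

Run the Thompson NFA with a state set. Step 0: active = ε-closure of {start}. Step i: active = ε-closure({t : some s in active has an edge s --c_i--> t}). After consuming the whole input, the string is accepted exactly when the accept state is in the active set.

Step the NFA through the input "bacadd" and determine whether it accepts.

Answer: REJECT

Trace:
start: ε-closure({0}) = {0,1,2}
'b' @ 1: {3,4}
'a' @ 2: {1,2,5}  ✓accept
'c' @ 3: {}  — no active states
rest 'add' ignored (set empty)
final: {}; accept 1 not in set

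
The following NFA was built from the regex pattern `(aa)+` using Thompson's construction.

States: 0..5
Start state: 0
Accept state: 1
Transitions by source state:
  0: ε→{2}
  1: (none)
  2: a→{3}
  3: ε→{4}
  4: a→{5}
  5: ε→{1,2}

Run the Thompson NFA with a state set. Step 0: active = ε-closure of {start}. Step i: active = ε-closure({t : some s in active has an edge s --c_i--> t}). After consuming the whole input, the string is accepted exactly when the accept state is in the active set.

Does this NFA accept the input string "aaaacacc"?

S₀ = ε-closure({0}) = {0,2}
'a' @ 1: {3,4}
'a' @ 2: {1,2,5}  (accept∈set)
'a' @ 3: {3,4}
'a' @ 4: {1,2,5}  (accept∈set)
'c' @ 5: {}  — no active states
rest 'acc' ignored (set empty)
end set {} — state 1 not in

Answer: REJECT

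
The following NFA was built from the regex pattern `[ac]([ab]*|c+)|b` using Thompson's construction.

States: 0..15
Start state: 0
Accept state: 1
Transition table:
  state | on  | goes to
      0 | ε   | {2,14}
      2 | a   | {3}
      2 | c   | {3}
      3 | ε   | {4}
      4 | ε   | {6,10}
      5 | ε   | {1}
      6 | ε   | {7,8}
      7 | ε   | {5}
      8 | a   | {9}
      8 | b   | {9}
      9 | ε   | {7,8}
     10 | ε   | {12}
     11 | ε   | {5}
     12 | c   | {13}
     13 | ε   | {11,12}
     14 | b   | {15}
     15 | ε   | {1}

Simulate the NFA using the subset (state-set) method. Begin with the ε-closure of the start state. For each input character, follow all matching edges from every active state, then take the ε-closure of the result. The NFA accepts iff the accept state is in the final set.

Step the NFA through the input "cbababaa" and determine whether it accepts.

Answer: ACCEPT

Steps:
S₀ = ε-closure({0}) = {0,2,14}
'c' @ 1: {1,3,4,5,6,7,8,10,12}  [accepting]
'b' @ 2: {1,5,7,8,9}  [accepting]
'a' @ 3: {1,5,7,8,9}  [accepting]
'b' @ 4: {1,5,7,8,9}  [accepting]
'a' @ 5: {1,5,7,8,9}  [accepting]
'b' @ 6: {1,5,7,8,9}  [accepting]
'a' @ 7: {1,5,7,8,9}  [accepting]
'a' @ 8: {1,5,7,8,9}  [accepting]
after full input: {1,5,7,8,9}  (accept=1 in)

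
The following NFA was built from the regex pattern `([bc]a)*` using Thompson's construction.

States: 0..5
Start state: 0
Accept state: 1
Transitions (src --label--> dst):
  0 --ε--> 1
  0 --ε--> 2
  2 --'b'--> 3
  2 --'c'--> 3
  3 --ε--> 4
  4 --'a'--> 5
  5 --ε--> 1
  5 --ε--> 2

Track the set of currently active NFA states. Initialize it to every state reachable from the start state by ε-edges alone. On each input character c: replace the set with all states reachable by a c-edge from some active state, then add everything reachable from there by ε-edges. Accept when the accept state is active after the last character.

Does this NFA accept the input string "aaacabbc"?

start: ε-closure({0}) = {0,1,2}
'a' @ 1: {}  — state set empty
rest 'aacabbc' ignored (set empty)
end set {} — state 1 not in

Answer: REJECT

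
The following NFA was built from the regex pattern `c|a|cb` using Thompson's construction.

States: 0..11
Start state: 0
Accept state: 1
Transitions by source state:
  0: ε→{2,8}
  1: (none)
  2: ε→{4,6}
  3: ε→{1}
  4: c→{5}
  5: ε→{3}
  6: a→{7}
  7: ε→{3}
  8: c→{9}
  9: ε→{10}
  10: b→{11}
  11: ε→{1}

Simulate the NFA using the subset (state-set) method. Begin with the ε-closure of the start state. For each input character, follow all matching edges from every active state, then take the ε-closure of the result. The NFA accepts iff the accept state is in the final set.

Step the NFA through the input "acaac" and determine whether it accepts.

initial (ε-close {0}): {0,2,4,6,8}
'a' @ 1: {1,3,7}  (accept∈set)
'c' @ 2: {}  — dead — no transitions
rest 'aac' ignored (set empty)
final: {}; accept 1 not in set

Answer: REJECT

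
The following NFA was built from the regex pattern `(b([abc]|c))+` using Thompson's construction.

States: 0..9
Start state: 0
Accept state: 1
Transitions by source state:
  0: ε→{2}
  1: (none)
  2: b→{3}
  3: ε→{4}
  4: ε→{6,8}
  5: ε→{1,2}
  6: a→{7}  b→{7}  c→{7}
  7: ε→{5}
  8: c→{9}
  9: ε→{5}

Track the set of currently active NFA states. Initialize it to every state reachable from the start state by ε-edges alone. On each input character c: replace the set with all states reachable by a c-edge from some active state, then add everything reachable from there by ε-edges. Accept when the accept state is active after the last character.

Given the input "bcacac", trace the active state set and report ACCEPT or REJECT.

Answer: REJECT

Trace:
S₀ = ε-closure({0}) = {0,2}
'b' @ 1: {3,4,6,8}
'c' @ 2: {1,2,5,7,9}  [accepting]
'a' @ 3: {}  — no active states
rest 'cac' ignored (set empty)
final: {}; accept 1 not in set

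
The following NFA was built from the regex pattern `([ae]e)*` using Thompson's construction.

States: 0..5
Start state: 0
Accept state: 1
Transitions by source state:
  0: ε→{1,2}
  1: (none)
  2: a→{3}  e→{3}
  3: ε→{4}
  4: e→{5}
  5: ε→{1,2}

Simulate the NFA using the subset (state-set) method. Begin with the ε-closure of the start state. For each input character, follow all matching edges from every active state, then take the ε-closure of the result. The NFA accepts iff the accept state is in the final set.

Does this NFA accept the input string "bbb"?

Answer: REJECT

Derivation:
initial (ε-close {0}): {0,1,2}
'b' @ 1: {}  — no active states
rest 'bb' ignored (set empty)
after full input: {}  (accept=1 not in)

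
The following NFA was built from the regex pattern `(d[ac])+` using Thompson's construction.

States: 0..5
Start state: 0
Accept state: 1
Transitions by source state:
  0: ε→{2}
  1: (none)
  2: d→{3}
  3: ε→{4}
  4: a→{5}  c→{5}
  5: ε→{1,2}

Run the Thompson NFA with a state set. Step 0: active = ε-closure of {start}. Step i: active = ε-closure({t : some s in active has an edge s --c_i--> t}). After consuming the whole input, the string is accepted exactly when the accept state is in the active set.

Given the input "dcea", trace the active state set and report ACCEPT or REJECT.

initial (ε-close {0}): {0,2}
'd' @ 1: {3,4}
'c' @ 2: {1,2,5}  (accept∈set)
'e' @ 3: {}  — no active states
rest 'a' ignored (set empty)
final: {}; accept 1 not in set

Answer: REJECT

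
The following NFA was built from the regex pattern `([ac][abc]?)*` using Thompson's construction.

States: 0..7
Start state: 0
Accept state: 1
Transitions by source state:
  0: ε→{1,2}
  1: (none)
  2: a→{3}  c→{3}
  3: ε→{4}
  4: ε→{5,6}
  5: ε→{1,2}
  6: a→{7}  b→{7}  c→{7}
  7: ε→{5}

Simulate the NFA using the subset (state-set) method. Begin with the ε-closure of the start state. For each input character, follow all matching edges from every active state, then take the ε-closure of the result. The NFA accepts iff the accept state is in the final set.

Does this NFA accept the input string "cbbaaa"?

Answer: REJECT

Steps:
initial (ε-close {0}): {0,1,2}
'c' @ 1: {1,2,3,4,5,6}  [accepting]
'b' @ 2: {1,2,5,7}  [accepting]
'b' @ 3: {}  — dead — no transitions
rest 'aaa' ignored (set empty)
end set {} — state 1 not in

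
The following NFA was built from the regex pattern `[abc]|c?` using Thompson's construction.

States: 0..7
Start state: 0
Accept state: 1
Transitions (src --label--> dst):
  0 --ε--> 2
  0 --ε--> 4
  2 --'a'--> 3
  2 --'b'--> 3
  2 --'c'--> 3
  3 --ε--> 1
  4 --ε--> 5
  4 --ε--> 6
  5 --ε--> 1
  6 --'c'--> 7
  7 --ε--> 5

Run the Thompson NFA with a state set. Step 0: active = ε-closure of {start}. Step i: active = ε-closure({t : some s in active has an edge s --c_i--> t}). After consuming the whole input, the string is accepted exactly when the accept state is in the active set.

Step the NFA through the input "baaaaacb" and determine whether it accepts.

initial (ε-close {0}): {0,1,2,4,5,6}
'b' @ 1: {1,3}  [accepting]
'a' @ 2: {}  — state set empty
rest 'aaaacb' ignored (set empty)
final: {}; accept 1 not in set

Answer: REJECT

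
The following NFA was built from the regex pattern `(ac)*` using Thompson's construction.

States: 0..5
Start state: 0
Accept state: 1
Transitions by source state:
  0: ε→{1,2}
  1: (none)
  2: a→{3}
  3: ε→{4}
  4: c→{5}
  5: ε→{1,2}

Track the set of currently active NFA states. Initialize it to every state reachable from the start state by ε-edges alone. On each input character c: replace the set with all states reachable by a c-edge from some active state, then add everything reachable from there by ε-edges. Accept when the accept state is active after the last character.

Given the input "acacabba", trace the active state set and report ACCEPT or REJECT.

Answer: REJECT

Trace:
initial (ε-close {0}): {0,1,2}
'a' @ 1: {3,4}
'c' @ 2: {1,2,5}  [accepting]
'a' @ 3: {3,4}
'c' @ 4: {1,2,5}  [accepting]
'a' @ 5: {3,4}
'b' @ 6: {}  — no active states
rest 'ba' ignored (set empty)
final: {}; accept 1 not in set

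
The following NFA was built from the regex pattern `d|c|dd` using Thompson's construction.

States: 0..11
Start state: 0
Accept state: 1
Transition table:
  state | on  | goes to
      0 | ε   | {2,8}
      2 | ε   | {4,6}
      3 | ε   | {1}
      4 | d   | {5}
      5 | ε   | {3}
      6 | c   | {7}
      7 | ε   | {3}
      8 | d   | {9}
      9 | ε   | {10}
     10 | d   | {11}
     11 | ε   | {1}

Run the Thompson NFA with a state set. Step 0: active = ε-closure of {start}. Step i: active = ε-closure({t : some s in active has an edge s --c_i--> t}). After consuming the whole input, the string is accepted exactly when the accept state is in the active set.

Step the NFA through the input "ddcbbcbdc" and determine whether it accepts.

start: ε-closure({0}) = {0,2,4,6,8}
'd' @ 1: {1,3,5,9,10}  (accept∈set)
'd' @ 2: {1,11}  (accept∈set)
'c' @ 3: {}  — dead — no transitions
rest 'bbcbdc' ignored (set empty)
final: {}; accept 1 not in set

Answer: REJECT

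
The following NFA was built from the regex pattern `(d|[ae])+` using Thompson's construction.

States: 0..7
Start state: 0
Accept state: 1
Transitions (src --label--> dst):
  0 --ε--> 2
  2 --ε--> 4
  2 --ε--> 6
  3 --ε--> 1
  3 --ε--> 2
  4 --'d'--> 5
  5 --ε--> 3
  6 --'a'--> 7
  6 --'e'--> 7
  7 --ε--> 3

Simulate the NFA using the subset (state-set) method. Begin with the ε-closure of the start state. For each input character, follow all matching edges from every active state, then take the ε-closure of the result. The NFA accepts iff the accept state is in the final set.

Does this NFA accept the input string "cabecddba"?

Answer: REJECT

Trace:
initial (ε-close {0}): {0,2,4,6}
'c' @ 1: {}  — no active states
rest 'abecddba' ignored (set empty)
final: {}; accept 1 not in set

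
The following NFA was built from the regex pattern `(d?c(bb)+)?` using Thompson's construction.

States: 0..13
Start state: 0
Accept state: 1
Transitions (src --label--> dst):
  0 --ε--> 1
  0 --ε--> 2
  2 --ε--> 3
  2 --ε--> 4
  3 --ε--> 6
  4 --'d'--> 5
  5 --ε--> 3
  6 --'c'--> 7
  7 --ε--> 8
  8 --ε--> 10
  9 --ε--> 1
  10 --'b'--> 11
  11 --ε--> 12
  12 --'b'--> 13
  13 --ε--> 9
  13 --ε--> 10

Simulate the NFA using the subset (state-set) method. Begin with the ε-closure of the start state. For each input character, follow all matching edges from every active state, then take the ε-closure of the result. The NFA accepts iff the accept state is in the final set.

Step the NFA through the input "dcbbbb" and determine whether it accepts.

initial (ε-close {0}): {0,1,2,3,4,6}
'd' @ 1: {3,5,6}
'c' @ 2: {7,8,10}
'b' @ 3: {11,12}
'b' @ 4: {1,9,10,13}  ✓accept
'b' @ 5: {11,12}
'b' @ 6: {1,9,10,13}  ✓accept
final: {1,9,10,13}; accept 1 in set

Answer: ACCEPT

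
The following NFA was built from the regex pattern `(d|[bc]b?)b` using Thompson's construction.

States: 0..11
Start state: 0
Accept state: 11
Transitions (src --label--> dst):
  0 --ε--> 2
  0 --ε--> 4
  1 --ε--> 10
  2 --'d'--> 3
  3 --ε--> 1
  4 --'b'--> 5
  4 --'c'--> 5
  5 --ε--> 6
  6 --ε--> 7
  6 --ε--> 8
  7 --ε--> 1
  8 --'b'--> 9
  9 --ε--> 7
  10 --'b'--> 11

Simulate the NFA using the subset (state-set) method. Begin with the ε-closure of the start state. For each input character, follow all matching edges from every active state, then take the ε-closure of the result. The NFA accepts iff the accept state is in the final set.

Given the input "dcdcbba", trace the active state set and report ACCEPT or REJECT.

Answer: REJECT

Derivation:
start: ε-closure({0}) = {0,2,4}
'd' @ 1: {1,3,10}
'c' @ 2: {}  — state set empty
rest 'dcbba' ignored (set empty)
final: {}; accept 11 not in set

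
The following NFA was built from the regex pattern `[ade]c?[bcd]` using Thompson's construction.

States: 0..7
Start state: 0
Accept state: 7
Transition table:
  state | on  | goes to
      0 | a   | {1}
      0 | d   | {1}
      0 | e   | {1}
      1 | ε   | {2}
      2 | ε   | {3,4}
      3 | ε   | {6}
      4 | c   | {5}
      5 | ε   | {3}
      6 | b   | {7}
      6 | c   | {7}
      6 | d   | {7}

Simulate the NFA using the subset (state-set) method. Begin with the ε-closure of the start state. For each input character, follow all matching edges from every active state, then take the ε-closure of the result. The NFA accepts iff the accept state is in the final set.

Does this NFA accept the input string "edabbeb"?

initial (ε-close {0}): {0}
'e' @ 1: {1,2,3,4,6}
'd' @ 2: {7}  (accept∈set)
'a' @ 3: {}  — dead — no transitions
rest 'bbeb' ignored (set empty)
end set {} — state 7 not in

Answer: REJECT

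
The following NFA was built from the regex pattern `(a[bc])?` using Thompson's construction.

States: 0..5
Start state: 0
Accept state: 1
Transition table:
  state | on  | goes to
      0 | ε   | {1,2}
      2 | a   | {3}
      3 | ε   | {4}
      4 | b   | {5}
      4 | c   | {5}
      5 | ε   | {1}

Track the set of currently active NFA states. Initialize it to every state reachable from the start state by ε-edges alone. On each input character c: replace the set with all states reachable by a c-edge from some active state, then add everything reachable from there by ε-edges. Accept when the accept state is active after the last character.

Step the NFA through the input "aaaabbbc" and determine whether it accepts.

S₀ = ε-closure({0}) = {0,1,2}
'a' @ 1: {3,4}
'a' @ 2: {}  — no active states
rest 'aabbbc' ignored (set empty)
end set {} — state 1 not in

Answer: REJECT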